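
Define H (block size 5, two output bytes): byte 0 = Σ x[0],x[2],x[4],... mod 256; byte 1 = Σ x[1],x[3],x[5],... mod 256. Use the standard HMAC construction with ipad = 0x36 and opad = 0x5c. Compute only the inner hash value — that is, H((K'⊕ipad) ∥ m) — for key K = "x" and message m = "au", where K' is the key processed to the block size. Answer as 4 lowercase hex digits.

2fcd

Key "x" = 78 is 1 byte ≤ B = 5; zero-pad to 5 bytes: K' = 78 00 00 00 00.
K' ⊕ ipad = 4e 36 36 36 36.
Inner input = 4e 36 36 36 36 ∥ 61 75.
Inner hash: even-index sum = 303 mod 256 = 47; odd-index sum = 205 mod 256 = 205 → 2f cd.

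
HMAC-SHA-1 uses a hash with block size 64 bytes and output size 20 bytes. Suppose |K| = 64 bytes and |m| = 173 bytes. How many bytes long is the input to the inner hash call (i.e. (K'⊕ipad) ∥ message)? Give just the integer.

Key is 64 ≤ 64 bytes, zero-padded: |K'| = 64.
Inner input = (K'⊕ipad) ∥ m → 64 + 173 = 237 bytes.

237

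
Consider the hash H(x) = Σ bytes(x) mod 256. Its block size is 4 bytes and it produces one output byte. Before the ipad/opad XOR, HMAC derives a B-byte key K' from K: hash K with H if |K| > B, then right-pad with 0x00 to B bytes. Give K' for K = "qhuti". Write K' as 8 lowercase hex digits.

2b000000

|K| = 5 > B = 4, so first hash the key.
H(K): sum = 113+104+117+116+105 = 555; mod 256 = 43 → 2b.
Zero-pad H(K) = 2b to 4 bytes: K' = 2b 00 00 00.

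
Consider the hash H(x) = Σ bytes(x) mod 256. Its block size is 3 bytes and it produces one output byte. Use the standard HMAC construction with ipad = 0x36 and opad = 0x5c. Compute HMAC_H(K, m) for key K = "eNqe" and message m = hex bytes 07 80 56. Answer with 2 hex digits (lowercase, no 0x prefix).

95

Key "eNqe" = 65 4e 71 65 is 4 bytes > B = 3, so hash it first: H(key) = 89, then zero-pad to 3 bytes: K' = 89 00 00.
K' ⊕ ipad = bf 36 36.  K' ⊕ opad = d5 5c 5c.
Inner input = (K'⊕ipad) ∥ m = bf 36 36 ∥ 07 80 56.
Inner hash: sum = 191+54+54+7+128+86 = 520; mod 256 = 8 → 08.
Outer input = (K'⊕opad) ∥ inner = d5 5c 5c ∥ 08.
Outer hash (tag): sum = 213+92+92+8 = 405; mod 256 = 149 → 95.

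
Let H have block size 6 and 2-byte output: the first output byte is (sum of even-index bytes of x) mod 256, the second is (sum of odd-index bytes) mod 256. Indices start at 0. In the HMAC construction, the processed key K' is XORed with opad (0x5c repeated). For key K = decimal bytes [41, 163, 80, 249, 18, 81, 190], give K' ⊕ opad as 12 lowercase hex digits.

15b15c5c5c5c

Key decimal bytes [41, 163, 80, 249, 18, 81, 190] = 29 a3 50 f9 12 51 be is 7 bytes > B = 6, so hash it first: H(key) = 49 ed, then zero-pad to 6 bytes: K' = 49 ed 00 00 00 00.
XOR each byte with 0x5c: 49⊕5c=15, ed⊕5c=b1, 00⊕5c=5c, 00⊕5c=5c, 00⊕5c=5c, 00⊕5c=5c.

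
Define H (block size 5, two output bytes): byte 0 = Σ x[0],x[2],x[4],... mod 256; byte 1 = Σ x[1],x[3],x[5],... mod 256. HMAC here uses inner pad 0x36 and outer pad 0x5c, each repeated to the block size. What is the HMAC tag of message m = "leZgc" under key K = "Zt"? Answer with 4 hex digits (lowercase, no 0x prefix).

5f28

Key "Zt" = 5a 74 is 2 bytes ≤ B = 5; zero-pad to 5 bytes: K' = 5a 74 00 00 00.
K' ⊕ ipad = 6c 42 36 36 36.  K' ⊕ opad = 06 28 5c 5c 5c.
Inner input = (K'⊕ipad) ∥ m = 6c 42 36 36 36 ∥ 6c 65 5a 67 63.
Inner hash: even-index sum = 420 mod 256 = 164; odd-index sum = 417 mod 256 = 161 → a4 a1.
Outer input = (K'⊕opad) ∥ inner = 06 28 5c 5c 5c ∥ a4 a1.
Outer hash (tag): even-index sum = 351 mod 256 = 95; odd-index sum = 296 mod 256 = 40 → 5f 28.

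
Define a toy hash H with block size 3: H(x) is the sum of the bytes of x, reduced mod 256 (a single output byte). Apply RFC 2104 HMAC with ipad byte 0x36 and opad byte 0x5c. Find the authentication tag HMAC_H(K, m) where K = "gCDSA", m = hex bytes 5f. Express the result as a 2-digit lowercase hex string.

Key "gCDSA" = 67 43 44 53 41 is 5 bytes > B = 3, so hash it first: H(key) = 82, then zero-pad to 3 bytes: K' = 82 00 00.
K' ⊕ ipad = b4 36 36.  K' ⊕ opad = de 5c 5c.
Inner input = (K'⊕ipad) ∥ m = b4 36 36 ∥ 5f.
Inner hash: sum = 180+54+54+95 = 383; mod 256 = 127 → 7f.
Outer input = (K'⊕opad) ∥ inner = de 5c 5c ∥ 7f.
Outer hash (tag): sum = 222+92+92+127 = 533; mod 256 = 21 → 15.

15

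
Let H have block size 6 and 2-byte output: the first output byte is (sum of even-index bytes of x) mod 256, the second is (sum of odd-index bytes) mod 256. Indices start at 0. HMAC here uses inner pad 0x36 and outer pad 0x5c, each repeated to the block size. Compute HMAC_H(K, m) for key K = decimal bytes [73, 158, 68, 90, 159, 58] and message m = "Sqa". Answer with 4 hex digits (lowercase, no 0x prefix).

Key decimal bytes [73, 158, 68, 90, 159, 58] = 49 9e 44 5a 9f 3a is exactly B = 6 bytes: K' = 49 9e 44 5a 9f 3a.
K' ⊕ ipad = 7f a8 72 6c a9 0c.  K' ⊕ opad = 15 c2 18 06 c3 66.
Inner input = (K'⊕ipad) ∥ m = 7f a8 72 6c a9 0c ∥ 53 71 61.
Inner hash: even-index sum = 590 mod 256 = 78; odd-index sum = 401 mod 256 = 145 → 4e 91.
Outer input = (K'⊕opad) ∥ inner = 15 c2 18 06 c3 66 ∥ 4e 91.
Outer hash (tag): even-index sum = 318 mod 256 = 62; odd-index sum = 447 mod 256 = 191 → 3e bf.

3ebf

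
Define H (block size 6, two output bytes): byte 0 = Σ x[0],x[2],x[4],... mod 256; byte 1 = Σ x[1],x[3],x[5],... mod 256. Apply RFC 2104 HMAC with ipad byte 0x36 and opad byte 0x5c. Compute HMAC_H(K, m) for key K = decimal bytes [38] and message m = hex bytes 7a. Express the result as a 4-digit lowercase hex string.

Key decimal bytes [38] = 26 is 1 byte ≤ B = 6; zero-pad to 6 bytes: K' = 26 00 00 00 00 00.
K' ⊕ ipad = 10 36 36 36 36 36.  K' ⊕ opad = 7a 5c 5c 5c 5c 5c.
Inner input = (K'⊕ipad) ∥ m = 10 36 36 36 36 36 ∥ 7a.
Inner hash: even-index sum = 246 mod 256 = 246; odd-index sum = 162 mod 256 = 162 → f6 a2.
Outer input = (K'⊕opad) ∥ inner = 7a 5c 5c 5c 5c 5c ∥ f6 a2.
Outer hash (tag): even-index sum = 552 mod 256 = 40; odd-index sum = 438 mod 256 = 182 → 28 b6.

28b6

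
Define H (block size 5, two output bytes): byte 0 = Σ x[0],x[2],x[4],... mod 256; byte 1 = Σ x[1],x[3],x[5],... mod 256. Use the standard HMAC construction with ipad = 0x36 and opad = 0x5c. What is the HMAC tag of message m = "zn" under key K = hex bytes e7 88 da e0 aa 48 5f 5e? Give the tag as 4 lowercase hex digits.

3684

Key hex bytes e7 88 da e0 aa 48 5f 5e is 8 bytes > B = 5, so hash it first: H(key) = ca 0e, then zero-pad to 5 bytes: K' = ca 0e 00 00 00.
K' ⊕ ipad = fc 38 36 36 36.  K' ⊕ opad = 96 52 5c 5c 5c.
Inner input = (K'⊕ipad) ∥ m = fc 38 36 36 36 ∥ 7a 6e.
Inner hash: even-index sum = 470 mod 256 = 214; odd-index sum = 232 mod 256 = 232 → d6 e8.
Outer input = (K'⊕opad) ∥ inner = 96 52 5c 5c 5c ∥ d6 e8.
Outer hash (tag): even-index sum = 566 mod 256 = 54; odd-index sum = 388 mod 256 = 132 → 36 84.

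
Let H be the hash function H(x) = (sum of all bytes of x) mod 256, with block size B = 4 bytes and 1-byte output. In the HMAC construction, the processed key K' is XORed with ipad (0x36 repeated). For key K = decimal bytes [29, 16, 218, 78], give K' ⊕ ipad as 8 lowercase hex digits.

Key decimal bytes [29, 16, 218, 78] = 1d 10 da 4e is exactly B = 4 bytes: K' = 1d 10 da 4e.
XOR each byte with 0x36: 1d⊕36=2b, 10⊕36=26, da⊕36=ec, 4e⊕36=78.

2b26ec78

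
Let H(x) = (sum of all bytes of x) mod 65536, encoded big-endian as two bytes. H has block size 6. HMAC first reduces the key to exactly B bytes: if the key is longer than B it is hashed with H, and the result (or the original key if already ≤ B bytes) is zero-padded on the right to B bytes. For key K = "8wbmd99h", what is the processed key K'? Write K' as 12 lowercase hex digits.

|K| = 8 > B = 6, so first hash the key.
H(K): sum = 56+119+98+109+100+57+57+104 = 700 → 02 bc.
Zero-pad H(K) = 02 bc to 6 bytes: K' = 02 bc 00 00 00 00.

02bc00000000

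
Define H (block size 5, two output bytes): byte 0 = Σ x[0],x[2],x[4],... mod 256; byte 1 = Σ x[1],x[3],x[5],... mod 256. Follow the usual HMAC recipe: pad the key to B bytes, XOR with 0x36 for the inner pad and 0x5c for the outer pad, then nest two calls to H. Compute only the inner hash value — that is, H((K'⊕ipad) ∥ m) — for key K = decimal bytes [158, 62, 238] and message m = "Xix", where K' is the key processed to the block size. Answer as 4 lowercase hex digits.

Key decimal bytes [158, 62, 238] = 9e 3e ee is 3 bytes ≤ B = 5; zero-pad to 5 bytes: K' = 9e 3e ee 00 00.
K' ⊕ ipad = a8 08 d8 36 36.
Inner input = a8 08 d8 36 36 ∥ 58 69 78.
Inner hash: even-index sum = 543 mod 256 = 31; odd-index sum = 270 mod 256 = 14 → 1f 0e.

1f0e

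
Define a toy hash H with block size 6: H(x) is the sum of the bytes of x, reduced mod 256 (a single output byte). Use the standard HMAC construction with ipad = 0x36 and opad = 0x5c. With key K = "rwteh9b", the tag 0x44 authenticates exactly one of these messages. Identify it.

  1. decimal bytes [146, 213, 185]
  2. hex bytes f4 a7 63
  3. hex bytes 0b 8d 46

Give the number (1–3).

3

Key "rwteh9b" = 72 77 74 65 68 39 62 is 7 bytes > B = 6, so hash it first: H(key) = c5, then zero-pad to 6 bytes: K' = c5 00 00 00 00 00.
K' ⊕ ipad = f3 36 36 36 36 36; K' ⊕ opad = 99 5c 5c 5c 5c 5c.
m1: inner = H(f3 36 36 36 36 36 92 d5 b9) = 21; tag = H(99 5c 5c 5c 5c 5c 21) = 86
m2: inner = H(f3 36 36 36 36 36 f4 a7 63) = ff; tag = H(99 5c 5c 5c 5c 5c ff) = 64
m3: inner = H(f3 36 36 36 36 36 0b 8d 46) = df; tag = H(99 5c 5c 5c 5c 5c df) = 44 ← matches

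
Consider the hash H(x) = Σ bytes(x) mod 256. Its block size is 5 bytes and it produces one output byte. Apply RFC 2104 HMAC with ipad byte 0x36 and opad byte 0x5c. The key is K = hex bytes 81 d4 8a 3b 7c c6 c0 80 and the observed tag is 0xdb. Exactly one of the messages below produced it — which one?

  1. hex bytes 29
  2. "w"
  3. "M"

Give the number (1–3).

1

Key hex bytes 81 d4 8a 3b 7c c6 c0 80 is 8 bytes > B = 5, so hash it first: H(key) = 9c, then zero-pad to 5 bytes: K' = 9c 00 00 00 00.
K' ⊕ ipad = aa 36 36 36 36; K' ⊕ opad = c0 5c 5c 5c 5c.
m1: inner = H(aa 36 36 36 36 29) = ab; tag = H(c0 5c 5c 5c 5c ab) = db ← matches
m2: inner = H(aa 36 36 36 36 77) = f9; tag = H(c0 5c 5c 5c 5c f9) = 29
m3: inner = H(aa 36 36 36 36 4d) = cf; tag = H(c0 5c 5c 5c 5c cf) = ff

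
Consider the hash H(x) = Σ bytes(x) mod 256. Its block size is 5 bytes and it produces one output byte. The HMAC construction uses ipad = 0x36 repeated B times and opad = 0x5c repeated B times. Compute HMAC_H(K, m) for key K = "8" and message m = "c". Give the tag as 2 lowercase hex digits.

Key "8" = 38 is 1 byte ≤ B = 5; zero-pad to 5 bytes: K' = 38 00 00 00 00.
K' ⊕ ipad = 0e 36 36 36 36.  K' ⊕ opad = 64 5c 5c 5c 5c.
Inner input = (K'⊕ipad) ∥ m = 0e 36 36 36 36 ∥ 63.
Inner hash: sum = 14+54+54+54+54+99 = 329; mod 256 = 73 → 49.
Outer input = (K'⊕opad) ∥ inner = 64 5c 5c 5c 5c ∥ 49.
Outer hash (tag): sum = 100+92+92+92+92+73 = 541; mod 256 = 29 → 1d.

1d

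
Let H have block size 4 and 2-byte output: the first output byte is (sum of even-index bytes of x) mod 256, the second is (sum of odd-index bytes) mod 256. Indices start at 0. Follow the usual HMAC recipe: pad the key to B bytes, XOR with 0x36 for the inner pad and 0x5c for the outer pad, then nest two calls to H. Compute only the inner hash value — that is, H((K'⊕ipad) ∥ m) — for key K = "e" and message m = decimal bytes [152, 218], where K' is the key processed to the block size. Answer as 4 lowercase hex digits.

2146

Key "e" = 65 is 1 byte ≤ B = 4; zero-pad to 4 bytes: K' = 65 00 00 00.
K' ⊕ ipad = 53 36 36 36.
Inner input = 53 36 36 36 ∥ 98 da.
Inner hash: even-index sum = 289 mod 256 = 33; odd-index sum = 326 mod 256 = 70 → 21 46.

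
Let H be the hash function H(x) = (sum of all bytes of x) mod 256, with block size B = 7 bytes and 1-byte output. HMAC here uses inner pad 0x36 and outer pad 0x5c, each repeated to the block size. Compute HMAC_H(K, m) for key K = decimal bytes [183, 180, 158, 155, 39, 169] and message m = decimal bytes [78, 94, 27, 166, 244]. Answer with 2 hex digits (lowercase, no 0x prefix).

Key decimal bytes [183, 180, 158, 155, 39, 169] = b7 b4 9e 9b 27 a9 is 6 bytes ≤ B = 7; zero-pad to 7 bytes: K' = b7 b4 9e 9b 27 a9 00.
K' ⊕ ipad = 81 82 a8 ad 11 9f 36.  K' ⊕ opad = eb e8 c2 c7 7b f5 5c.
Inner input = (K'⊕ipad) ∥ m = 81 82 a8 ad 11 9f 36 ∥ 4e 5e 1b a6 f4.
Inner hash: sum = 129+130+168+173+17+159+54+78+94+27+166+244 = 1439; mod 256 = 159 → 9f.
Outer input = (K'⊕opad) ∥ inner = eb e8 c2 c7 7b f5 5c ∥ 9f.
Outer hash (tag): sum = 235+232+194+199+123+245+92+159 = 1479; mod 256 = 199 → c7.

c7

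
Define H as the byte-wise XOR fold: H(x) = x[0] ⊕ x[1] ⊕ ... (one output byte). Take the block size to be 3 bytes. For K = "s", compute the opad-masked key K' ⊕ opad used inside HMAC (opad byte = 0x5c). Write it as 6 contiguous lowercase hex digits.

2f5c5c

Key "s" = 73 is 1 byte ≤ B = 3; zero-pad to 3 bytes: K' = 73 00 00.
XOR each byte with 0x5c: 73⊕5c=2f, 00⊕5c=5c, 00⊕5c=5c.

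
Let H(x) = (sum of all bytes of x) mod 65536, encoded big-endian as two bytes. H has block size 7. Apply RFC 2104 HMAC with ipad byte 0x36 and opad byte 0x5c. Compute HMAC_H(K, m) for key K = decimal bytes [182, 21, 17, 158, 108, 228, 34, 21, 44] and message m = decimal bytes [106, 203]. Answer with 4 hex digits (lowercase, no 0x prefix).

Key decimal bytes [182, 21, 17, 158, 108, 228, 34, 21, 44] = b6 15 11 9e 6c e4 22 15 2c is 9 bytes > B = 7, so hash it first: H(key) = 03 2d, then zero-pad to 7 bytes: K' = 03 2d 00 00 00 00 00.
K' ⊕ ipad = 35 1b 36 36 36 36 36.  K' ⊕ opad = 5f 71 5c 5c 5c 5c 5c.
Inner input = (K'⊕ipad) ∥ m = 35 1b 36 36 36 36 36 ∥ 6a cb.
Inner hash: sum = 53+27+54+54+54+54+54+106+203 = 659 → 02 93.
Outer input = (K'⊕opad) ∥ inner = 5f 71 5c 5c 5c 5c 5c ∥ 02 93.
Outer hash (tag): sum = 95+113+92+92+92+92+92+2+147 = 817 → 03 31.

0331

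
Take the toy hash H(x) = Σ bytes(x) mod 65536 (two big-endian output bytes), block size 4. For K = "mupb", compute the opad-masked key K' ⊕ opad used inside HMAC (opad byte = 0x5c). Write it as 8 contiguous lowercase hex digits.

Key "mupb" = 6d 75 70 62 is exactly B = 4 bytes: K' = 6d 75 70 62.
XOR each byte with 0x5c: 6d⊕5c=31, 75⊕5c=29, 70⊕5c=2c, 62⊕5c=3e.

31292c3e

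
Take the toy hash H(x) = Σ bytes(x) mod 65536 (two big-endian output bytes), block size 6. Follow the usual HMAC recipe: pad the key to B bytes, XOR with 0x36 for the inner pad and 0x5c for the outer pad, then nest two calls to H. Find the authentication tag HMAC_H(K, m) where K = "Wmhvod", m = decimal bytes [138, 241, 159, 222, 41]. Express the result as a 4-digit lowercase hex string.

Key "Wmhvod" = 57 6d 68 76 6f 64 is exactly B = 6 bytes: K' = 57 6d 68 76 6f 64.
K' ⊕ ipad = 61 5b 5e 40 59 52.  K' ⊕ opad = 0b 31 34 2a 33 38.
Inner input = (K'⊕ipad) ∥ m = 61 5b 5e 40 59 52 ∥ 8a f1 9f de 29.
Inner hash: sum = 97+91+94+64+89+82+138+241+159+222+41 = 1318 → 05 26.
Outer input = (K'⊕opad) ∥ inner = 0b 31 34 2a 33 38 ∥ 05 26.
Outer hash (tag): sum = 11+49+52+42+51+56+5+38 = 304 → 01 30.

0130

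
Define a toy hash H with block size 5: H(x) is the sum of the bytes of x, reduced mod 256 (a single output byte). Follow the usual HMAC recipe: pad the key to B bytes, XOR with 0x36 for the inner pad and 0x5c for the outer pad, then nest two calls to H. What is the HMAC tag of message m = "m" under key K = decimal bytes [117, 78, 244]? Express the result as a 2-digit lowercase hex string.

Key decimal bytes [117, 78, 244] = 75 4e f4 is 3 bytes ≤ B = 5; zero-pad to 5 bytes: K' = 75 4e f4 00 00.
K' ⊕ ipad = 43 78 c2 36 36.  K' ⊕ opad = 29 12 a8 5c 5c.
Inner input = (K'⊕ipad) ∥ m = 43 78 c2 36 36 ∥ 6d.
Inner hash: sum = 67+120+194+54+54+109 = 598; mod 256 = 86 → 56.
Outer input = (K'⊕opad) ∥ inner = 29 12 a8 5c 5c ∥ 56.
Outer hash (tag): sum = 41+18+168+92+92+86 = 497; mod 256 = 241 → f1.

f1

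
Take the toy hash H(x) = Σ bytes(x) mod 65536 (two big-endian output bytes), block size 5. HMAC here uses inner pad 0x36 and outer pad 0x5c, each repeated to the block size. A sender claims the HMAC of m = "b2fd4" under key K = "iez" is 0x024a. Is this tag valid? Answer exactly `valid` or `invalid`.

valid

Key "iez" = 69 65 7a is 3 bytes ≤ B = 5; zero-pad to 5 bytes: K' = 69 65 7a 00 00.
K' ⊕ ipad = 5f 53 4c 36 36; K' ⊕ opad = 35 39 26 5c 5c.
Inner hash: sum = 95+83+76+54+54+98+50+102+100+52 = 764 → 02 fc.
Outer hash (recomputed tag): sum = 53+57+38+92+92+2+252 = 586 → 02 4a.
Recomputed tag = 024a; claimed = 024a → match.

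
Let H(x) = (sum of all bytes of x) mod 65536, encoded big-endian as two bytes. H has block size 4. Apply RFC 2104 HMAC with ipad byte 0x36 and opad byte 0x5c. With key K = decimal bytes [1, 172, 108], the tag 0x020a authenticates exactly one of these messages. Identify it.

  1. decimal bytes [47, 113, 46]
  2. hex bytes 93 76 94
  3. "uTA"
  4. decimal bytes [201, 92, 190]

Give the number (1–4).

1

Key decimal bytes [1, 172, 108] = 01 ac 6c is 3 bytes ≤ B = 4; zero-pad to 4 bytes: K' = 01 ac 6c 00.
K' ⊕ ipad = 37 9a 5a 36; K' ⊕ opad = 5d f0 30 5c.
m1: inner = H(37 9a 5a 36 2f 71 2e) = 02 2f; tag = H(5d f0 30 5c 02 2f) = 020a ← matches
m2: inner = H(37 9a 5a 36 93 76 94) = 02 fe; tag = H(5d f0 30 5c 02 fe) = 02d9
m3: inner = H(37 9a 5a 36 75 54 41) = 02 6b; tag = H(5d f0 30 5c 02 6b) = 0246
m4: inner = H(37 9a 5a 36 c9 5c be) = 03 44; tag = H(5d f0 30 5c 03 44) = 0220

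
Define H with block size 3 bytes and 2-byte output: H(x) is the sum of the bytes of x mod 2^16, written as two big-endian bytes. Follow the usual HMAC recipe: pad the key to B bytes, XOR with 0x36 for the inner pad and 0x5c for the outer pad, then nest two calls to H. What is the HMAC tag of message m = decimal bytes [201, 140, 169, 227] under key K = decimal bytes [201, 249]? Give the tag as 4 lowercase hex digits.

027f

Key decimal bytes [201, 249] = c9 f9 is 2 bytes ≤ B = 3; zero-pad to 3 bytes: K' = c9 f9 00.
K' ⊕ ipad = ff cf 36.  K' ⊕ opad = 95 a5 5c.
Inner input = (K'⊕ipad) ∥ m = ff cf 36 ∥ c9 8c a9 e3.
Inner hash: sum = 255+207+54+201+140+169+227 = 1253 → 04 e5.
Outer input = (K'⊕opad) ∥ inner = 95 a5 5c ∥ 04 e5.
Outer hash (tag): sum = 149+165+92+4+229 = 639 → 02 7f.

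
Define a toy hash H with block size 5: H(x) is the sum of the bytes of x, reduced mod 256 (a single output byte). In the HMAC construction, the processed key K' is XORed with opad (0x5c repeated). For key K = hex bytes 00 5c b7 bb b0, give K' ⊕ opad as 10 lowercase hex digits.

5c00ebe7ec

Key hex bytes 00 5c b7 bb b0 is exactly B = 5 bytes: K' = 00 5c b7 bb b0.
XOR each byte with 0x5c: 00⊕5c=5c, 5c⊕5c=00, b7⊕5c=eb, bb⊕5c=e7, b0⊕5c=ec.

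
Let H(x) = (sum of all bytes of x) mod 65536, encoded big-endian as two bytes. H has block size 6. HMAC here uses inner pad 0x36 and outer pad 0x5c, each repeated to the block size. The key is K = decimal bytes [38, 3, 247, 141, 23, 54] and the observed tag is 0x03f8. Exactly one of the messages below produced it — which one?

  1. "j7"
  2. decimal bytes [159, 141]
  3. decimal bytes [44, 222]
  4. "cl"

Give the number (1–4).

Key decimal bytes [38, 3, 247, 141, 23, 54] = 26 03 f7 8d 17 36 is exactly B = 6 bytes: K' = 26 03 f7 8d 17 36.
K' ⊕ ipad = 10 35 c1 bb 21 00; K' ⊕ opad = 7a 5f ab d1 4b 6a.
m1: inner = H(10 35 c1 bb 21 00 6a 37) = 02 83; tag = H(7a 5f ab d1 4b 6a 02 83) = 038f
m2: inner = H(10 35 c1 bb 21 00 9f 8d) = 03 0e; tag = H(7a 5f ab d1 4b 6a 03 0e) = 031b
m3: inner = H(10 35 c1 bb 21 00 2c de) = 02 ec; tag = H(7a 5f ab d1 4b 6a 02 ec) = 03f8 ← matches
m4: inner = H(10 35 c1 bb 21 00 63 6c) = 02 b1; tag = H(7a 5f ab d1 4b 6a 02 b1) = 03bd

3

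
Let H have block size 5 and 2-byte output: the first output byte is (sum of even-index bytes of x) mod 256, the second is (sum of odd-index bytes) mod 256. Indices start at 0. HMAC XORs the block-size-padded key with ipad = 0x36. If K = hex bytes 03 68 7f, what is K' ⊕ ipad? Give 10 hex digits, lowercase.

Key hex bytes 03 68 7f is 3 bytes ≤ B = 5; zero-pad to 5 bytes: K' = 03 68 7f 00 00.
XOR each byte with 0x36: 03⊕36=35, 68⊕36=5e, 7f⊕36=49, 00⊕36=36, 00⊕36=36.

355e493636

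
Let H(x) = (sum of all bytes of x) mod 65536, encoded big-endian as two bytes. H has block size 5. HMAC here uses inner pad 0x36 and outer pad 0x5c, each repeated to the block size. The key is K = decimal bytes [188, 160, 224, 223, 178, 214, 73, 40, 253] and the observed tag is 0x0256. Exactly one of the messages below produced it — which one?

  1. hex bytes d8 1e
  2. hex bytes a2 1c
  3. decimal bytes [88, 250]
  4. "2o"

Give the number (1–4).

4

Key decimal bytes [188, 160, 224, 223, 178, 214, 73, 40, 253] = bc a0 e0 df b2 d6 49 28 fd is 9 bytes > B = 5, so hash it first: H(key) = 06 11, then zero-pad to 5 bytes: K' = 06 11 00 00 00.
K' ⊕ ipad = 30 27 36 36 36; K' ⊕ opad = 5a 4d 5c 5c 5c.
m1: inner = H(30 27 36 36 36 d8 1e) = 01 ef; tag = H(5a 4d 5c 5c 5c 01 ef) = 02ab
m2: inner = H(30 27 36 36 36 a2 1c) = 01 b7; tag = H(5a 4d 5c 5c 5c 01 b7) = 0273
m3: inner = H(30 27 36 36 36 58 fa) = 02 4b; tag = H(5a 4d 5c 5c 5c 02 4b) = 0208
m4: inner = H(30 27 36 36 36 32 6f) = 01 9a; tag = H(5a 4d 5c 5c 5c 01 9a) = 0256 ← matches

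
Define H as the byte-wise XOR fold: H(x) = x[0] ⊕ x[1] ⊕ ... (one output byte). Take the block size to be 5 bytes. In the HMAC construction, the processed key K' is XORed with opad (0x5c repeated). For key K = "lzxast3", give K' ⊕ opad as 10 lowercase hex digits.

Key "lzxast3" = 6c 7a 78 61 73 74 33 is 7 bytes > B = 5, so hash it first: H(key) = 3b, then zero-pad to 5 bytes: K' = 3b 00 00 00 00.
XOR each byte with 0x5c: 3b⊕5c=67, 00⊕5c=5c, 00⊕5c=5c, 00⊕5c=5c, 00⊕5c=5c.

675c5c5c5c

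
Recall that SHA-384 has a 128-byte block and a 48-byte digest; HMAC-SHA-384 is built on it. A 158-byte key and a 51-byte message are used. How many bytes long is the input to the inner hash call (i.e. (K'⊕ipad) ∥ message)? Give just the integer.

Key is 158 > 128 bytes, so it is hashed to 48 bytes then zero-padded to 128: |K'| = 128.
Inner input = (K'⊕ipad) ∥ m → 128 + 51 = 179 bytes.

179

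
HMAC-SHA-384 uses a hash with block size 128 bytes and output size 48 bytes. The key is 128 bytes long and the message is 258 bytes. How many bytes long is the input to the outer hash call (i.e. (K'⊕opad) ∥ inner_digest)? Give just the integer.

Key is 128 ≤ 128 bytes, zero-padded: |K'| = 128.
Outer input = (K'⊕opad) ∥ H(inner) → 128 + 48 = 176 bytes.

176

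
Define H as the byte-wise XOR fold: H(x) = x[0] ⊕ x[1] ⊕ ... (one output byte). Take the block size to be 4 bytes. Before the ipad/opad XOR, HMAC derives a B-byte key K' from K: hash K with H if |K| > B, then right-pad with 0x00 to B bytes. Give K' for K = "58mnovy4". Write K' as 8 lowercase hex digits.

|K| = 8 > B = 4, so first hash the key.
H(K): XOR 35⊕38⊕6d⊕6e⊕6f⊕76⊕79⊕34 = 5a.
Zero-pad H(K) = 5a to 4 bytes: K' = 5a 00 00 00.

5a000000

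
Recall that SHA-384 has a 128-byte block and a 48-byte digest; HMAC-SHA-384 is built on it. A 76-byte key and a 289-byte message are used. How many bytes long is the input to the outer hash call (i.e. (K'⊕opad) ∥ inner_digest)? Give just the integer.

Key is 76 ≤ 128 bytes, zero-padded: |K'| = 128.
Outer input = (K'⊕opad) ∥ H(inner) → 128 + 48 = 176 bytes.

176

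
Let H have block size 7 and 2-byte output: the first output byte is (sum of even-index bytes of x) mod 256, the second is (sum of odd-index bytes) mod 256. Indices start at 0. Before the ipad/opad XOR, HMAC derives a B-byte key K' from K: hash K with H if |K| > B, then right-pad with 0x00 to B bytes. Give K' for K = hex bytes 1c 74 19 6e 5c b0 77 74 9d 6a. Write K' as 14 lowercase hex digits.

|K| = 10 > B = 7, so first hash the key.
H(K): even-index sum = 421 mod 256 = 165; odd-index sum = 624 mod 256 = 112 → a5 70.
Zero-pad H(K) = a5 70 to 7 bytes: K' = a5 70 00 00 00 00 00.

a5700000000000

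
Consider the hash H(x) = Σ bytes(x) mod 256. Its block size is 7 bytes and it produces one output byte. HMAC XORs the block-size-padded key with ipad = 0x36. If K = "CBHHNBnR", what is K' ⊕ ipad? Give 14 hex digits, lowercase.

Key "CBHHNBnR" = 43 42 48 48 4e 42 6e 52 is 8 bytes > B = 7, so hash it first: H(key) = 65, then zero-pad to 7 bytes: K' = 65 00 00 00 00 00 00.
XOR each byte with 0x36: 65⊕36=53, 00⊕36=36, 00⊕36=36, 00⊕36=36, 00⊕36=36, 00⊕36=36, 00⊕36=36.

53363636363636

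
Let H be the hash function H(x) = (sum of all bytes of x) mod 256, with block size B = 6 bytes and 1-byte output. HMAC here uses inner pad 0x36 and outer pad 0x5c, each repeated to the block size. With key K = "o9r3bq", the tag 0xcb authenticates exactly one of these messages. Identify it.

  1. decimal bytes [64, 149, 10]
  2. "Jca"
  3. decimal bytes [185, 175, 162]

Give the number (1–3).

1

Key "o9r3bq" = 6f 39 72 33 62 71 is exactly B = 6 bytes: K' = 6f 39 72 33 62 71.
K' ⊕ ipad = 59 0f 44 05 54 47; K' ⊕ opad = 33 65 2e 6f 3e 2d.
m1: inner = H(59 0f 44 05 54 47 40 95 0a) = 2b; tag = H(33 65 2e 6f 3e 2d 2b) = cb ← matches
m2: inner = H(59 0f 44 05 54 47 4a 63 61) = 5a; tag = H(33 65 2e 6f 3e 2d 5a) = fa
m3: inner = H(59 0f 44 05 54 47 b9 af a2) = 56; tag = H(33 65 2e 6f 3e 2d 56) = f6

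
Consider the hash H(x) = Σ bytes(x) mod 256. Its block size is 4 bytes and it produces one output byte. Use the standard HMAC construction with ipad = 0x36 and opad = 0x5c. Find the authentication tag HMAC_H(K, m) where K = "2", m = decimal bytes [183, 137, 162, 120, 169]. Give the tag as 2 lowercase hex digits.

2b

Key "2" = 32 is 1 byte ≤ B = 4; zero-pad to 4 bytes: K' = 32 00 00 00.
K' ⊕ ipad = 04 36 36 36.  K' ⊕ opad = 6e 5c 5c 5c.
Inner input = (K'⊕ipad) ∥ m = 04 36 36 36 ∥ b7 89 a2 78 a9.
Inner hash: sum = 4+54+54+54+183+137+162+120+169 = 937; mod 256 = 169 → a9.
Outer input = (K'⊕opad) ∥ inner = 6e 5c 5c 5c ∥ a9.
Outer hash (tag): sum = 110+92+92+92+169 = 555; mod 256 = 43 → 2b.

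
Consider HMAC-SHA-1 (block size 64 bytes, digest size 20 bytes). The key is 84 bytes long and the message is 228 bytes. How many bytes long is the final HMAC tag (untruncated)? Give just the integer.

20

The tag is one SHA-1 digest: 20 bytes.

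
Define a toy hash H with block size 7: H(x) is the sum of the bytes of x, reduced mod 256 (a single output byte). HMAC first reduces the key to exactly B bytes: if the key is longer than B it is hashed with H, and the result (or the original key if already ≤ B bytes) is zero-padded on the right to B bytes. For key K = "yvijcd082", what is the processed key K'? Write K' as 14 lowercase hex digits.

|K| = 9 > B = 7, so first hash the key.
H(K): sum = 121+118+105+106+99+100+48+56+50 = 803; mod 256 = 35 → 23.
Zero-pad H(K) = 23 to 7 bytes: K' = 23 00 00 00 00 00 00.

23000000000000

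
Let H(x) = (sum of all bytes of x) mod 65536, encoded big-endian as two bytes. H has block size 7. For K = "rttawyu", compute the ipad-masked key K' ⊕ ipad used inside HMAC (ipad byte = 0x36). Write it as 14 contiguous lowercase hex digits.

Key "rttawyu" = 72 74 74 61 77 79 75 is exactly B = 7 bytes: K' = 72 74 74 61 77 79 75.
XOR each byte with 0x36: 72⊕36=44, 74⊕36=42, 74⊕36=42, 61⊕36=57, 77⊕36=41, 79⊕36=4f, 75⊕36=43.

44424257414f43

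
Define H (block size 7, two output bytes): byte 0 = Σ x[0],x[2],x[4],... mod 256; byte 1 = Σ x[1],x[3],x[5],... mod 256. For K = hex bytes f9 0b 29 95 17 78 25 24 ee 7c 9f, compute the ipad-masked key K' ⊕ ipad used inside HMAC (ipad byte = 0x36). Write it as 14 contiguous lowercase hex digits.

Key hex bytes f9 0b 29 95 17 78 25 24 ee 7c 9f is 11 bytes > B = 7, so hash it first: H(key) = eb b8, then zero-pad to 7 bytes: K' = eb b8 00 00 00 00 00.
XOR each byte with 0x36: eb⊕36=dd, b8⊕36=8e, 00⊕36=36, 00⊕36=36, 00⊕36=36, 00⊕36=36, 00⊕36=36.

dd8e3636363636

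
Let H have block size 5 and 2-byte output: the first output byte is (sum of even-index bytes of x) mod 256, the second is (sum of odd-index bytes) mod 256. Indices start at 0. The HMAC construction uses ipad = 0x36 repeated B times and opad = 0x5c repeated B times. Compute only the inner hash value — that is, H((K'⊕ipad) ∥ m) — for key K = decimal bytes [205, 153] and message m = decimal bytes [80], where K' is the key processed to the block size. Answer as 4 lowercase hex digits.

6735

Key decimal bytes [205, 153] = cd 99 is 2 bytes ≤ B = 5; zero-pad to 5 bytes: K' = cd 99 00 00 00.
K' ⊕ ipad = fb af 36 36 36.
Inner input = fb af 36 36 36 ∥ 50.
Inner hash: even-index sum = 359 mod 256 = 103; odd-index sum = 309 mod 256 = 53 → 67 35.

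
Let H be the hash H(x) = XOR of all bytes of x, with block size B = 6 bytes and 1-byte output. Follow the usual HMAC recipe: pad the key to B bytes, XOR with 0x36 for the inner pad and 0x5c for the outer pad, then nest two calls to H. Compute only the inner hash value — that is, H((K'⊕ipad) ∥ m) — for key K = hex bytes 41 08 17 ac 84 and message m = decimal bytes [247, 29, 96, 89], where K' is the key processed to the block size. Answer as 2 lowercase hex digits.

a5

Key hex bytes 41 08 17 ac 84 is 5 bytes ≤ B = 6; zero-pad to 6 bytes: K' = 41 08 17 ac 84 00.
K' ⊕ ipad = 77 3e 21 9a b2 36.
Inner input = 77 3e 21 9a b2 36 ∥ f7 1d 60 59.
Inner hash: XOR 77⊕3e⊕21⊕9a⊕b2⊕36⊕f7⊕1d⊕60⊕59 = a5.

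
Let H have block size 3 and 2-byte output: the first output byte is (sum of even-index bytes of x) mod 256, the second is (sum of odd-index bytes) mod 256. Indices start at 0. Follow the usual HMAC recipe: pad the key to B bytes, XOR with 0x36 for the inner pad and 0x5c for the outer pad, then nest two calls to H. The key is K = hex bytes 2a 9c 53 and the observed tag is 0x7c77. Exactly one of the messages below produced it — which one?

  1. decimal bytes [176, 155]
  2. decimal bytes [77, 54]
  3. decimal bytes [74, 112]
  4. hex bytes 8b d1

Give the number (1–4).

2

Key hex bytes 2a 9c 53 is exactly B = 3 bytes: K' = 2a 9c 53.
K' ⊕ ipad = 1c aa 65; K' ⊕ opad = 76 c0 0f.
m1: inner = H(1c aa 65 b0 9b) = 1c 5a; tag = H(76 c0 0f 1c 5a) = dfdc
m2: inner = H(1c aa 65 4d 36) = b7 f7; tag = H(76 c0 0f b7 f7) = 7c77 ← matches
m3: inner = H(1c aa 65 4a 70) = f1 f4; tag = H(76 c0 0f f1 f4) = 79b1
m4: inner = H(1c aa 65 8b d1) = 52 35; tag = H(76 c0 0f 52 35) = ba12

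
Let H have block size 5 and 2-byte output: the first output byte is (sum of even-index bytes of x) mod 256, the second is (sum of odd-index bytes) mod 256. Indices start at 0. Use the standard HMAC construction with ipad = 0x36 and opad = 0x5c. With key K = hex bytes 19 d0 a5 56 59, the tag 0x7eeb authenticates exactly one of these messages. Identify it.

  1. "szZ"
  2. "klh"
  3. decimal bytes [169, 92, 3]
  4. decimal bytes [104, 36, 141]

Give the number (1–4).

Key hex bytes 19 d0 a5 56 59 is exactly B = 5 bytes: K' = 19 d0 a5 56 59.
K' ⊕ ipad = 2f e6 93 60 6f; K' ⊕ opad = 45 8c f9 0a 05.
m1: inner = H(2f e6 93 60 6f 73 7a 5a) = ab 13; tag = H(45 8c f9 0a 05 ab 13) = 5641
m2: inner = H(2f e6 93 60 6f 6b 6c 68) = 9d 19; tag = H(45 8c f9 0a 05 9d 19) = 5c33
m3: inner = H(2f e6 93 60 6f a9 5c 03) = 8d f2; tag = H(45 8c f9 0a 05 8d f2) = 3523
m4: inner = H(2f e6 93 60 6f 68 24 8d) = 55 3b; tag = H(45 8c f9 0a 05 55 3b) = 7eeb ← matches

4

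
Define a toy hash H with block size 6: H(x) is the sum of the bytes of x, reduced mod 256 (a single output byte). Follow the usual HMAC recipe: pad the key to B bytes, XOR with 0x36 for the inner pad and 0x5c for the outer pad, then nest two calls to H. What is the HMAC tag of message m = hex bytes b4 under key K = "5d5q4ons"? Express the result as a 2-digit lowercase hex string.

22

Key "5d5q4ons" = 35 64 35 71 34 6f 6e 73 is 8 bytes > B = 6, so hash it first: H(key) = c3, then zero-pad to 6 bytes: K' = c3 00 00 00 00 00.
K' ⊕ ipad = f5 36 36 36 36 36.  K' ⊕ opad = 9f 5c 5c 5c 5c 5c.
Inner input = (K'⊕ipad) ∥ m = f5 36 36 36 36 36 ∥ b4.
Inner hash: sum = 245+54+54+54+54+54+180 = 695; mod 256 = 183 → b7.
Outer input = (K'⊕opad) ∥ inner = 9f 5c 5c 5c 5c 5c ∥ b7.
Outer hash (tag): sum = 159+92+92+92+92+92+183 = 802; mod 256 = 34 → 22.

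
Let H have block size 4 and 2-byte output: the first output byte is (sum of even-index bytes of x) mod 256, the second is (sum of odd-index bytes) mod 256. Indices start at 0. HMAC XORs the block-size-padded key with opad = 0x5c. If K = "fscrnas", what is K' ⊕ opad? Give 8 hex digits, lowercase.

Key "fscrnas" = 66 73 63 72 6e 61 73 is 7 bytes > B = 4, so hash it first: H(key) = aa 46, then zero-pad to 4 bytes: K' = aa 46 00 00.
XOR each byte with 0x5c: aa⊕5c=f6, 46⊕5c=1a, 00⊕5c=5c, 00⊕5c=5c.

f61a5c5c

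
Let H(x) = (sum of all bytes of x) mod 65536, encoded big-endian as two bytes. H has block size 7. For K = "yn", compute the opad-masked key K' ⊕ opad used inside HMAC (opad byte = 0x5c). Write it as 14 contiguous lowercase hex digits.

Key "yn" = 79 6e is 2 bytes ≤ B = 7; zero-pad to 7 bytes: K' = 79 6e 00 00 00 00 00.
XOR each byte with 0x5c: 79⊕5c=25, 6e⊕5c=32, 00⊕5c=5c, 00⊕5c=5c, 00⊕5c=5c, 00⊕5c=5c, 00⊕5c=5c.

25325c5c5c5c5c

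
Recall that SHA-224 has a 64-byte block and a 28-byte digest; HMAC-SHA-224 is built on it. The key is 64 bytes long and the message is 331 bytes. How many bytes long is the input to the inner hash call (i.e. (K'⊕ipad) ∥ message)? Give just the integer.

Key is 64 ≤ 64 bytes, zero-padded: |K'| = 64.
Inner input = (K'⊕ipad) ∥ m → 64 + 331 = 395 bytes.

395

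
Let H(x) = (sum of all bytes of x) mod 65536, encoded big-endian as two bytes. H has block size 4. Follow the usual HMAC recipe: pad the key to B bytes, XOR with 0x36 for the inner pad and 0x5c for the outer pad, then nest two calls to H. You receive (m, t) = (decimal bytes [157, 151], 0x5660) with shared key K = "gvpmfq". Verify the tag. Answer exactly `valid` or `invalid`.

Key "gvpmfq" = 67 76 70 6d 66 71 is 6 bytes > B = 4, so hash it first: H(key) = 02 91, then zero-pad to 4 bytes: K' = 02 91 00 00.
K' ⊕ ipad = 34 a7 36 36; K' ⊕ opad = 5e cd 5c 5c.
Inner hash: sum = 52+167+54+54+157+151 = 635 → 02 7b.
Outer hash (recomputed tag): sum = 94+205+92+92+2+123 = 608 → 02 60.
Recomputed tag = 0260; claimed = 5660 → mismatch.

invalid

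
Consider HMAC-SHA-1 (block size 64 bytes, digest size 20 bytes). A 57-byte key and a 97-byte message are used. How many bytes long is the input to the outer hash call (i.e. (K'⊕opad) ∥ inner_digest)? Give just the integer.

84

Key is 57 ≤ 64 bytes, zero-padded: |K'| = 64.
Outer input = (K'⊕opad) ∥ H(inner) → 64 + 20 = 84 bytes.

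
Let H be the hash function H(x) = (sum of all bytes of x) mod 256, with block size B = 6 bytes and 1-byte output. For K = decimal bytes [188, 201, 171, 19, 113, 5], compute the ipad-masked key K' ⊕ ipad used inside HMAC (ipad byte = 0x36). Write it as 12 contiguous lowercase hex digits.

8aff9d254733

Key decimal bytes [188, 201, 171, 19, 113, 5] = bc c9 ab 13 71 05 is exactly B = 6 bytes: K' = bc c9 ab 13 71 05.
XOR each byte with 0x36: bc⊕36=8a, c9⊕36=ff, ab⊕36=9d, 13⊕36=25, 71⊕36=47, 05⊕36=33.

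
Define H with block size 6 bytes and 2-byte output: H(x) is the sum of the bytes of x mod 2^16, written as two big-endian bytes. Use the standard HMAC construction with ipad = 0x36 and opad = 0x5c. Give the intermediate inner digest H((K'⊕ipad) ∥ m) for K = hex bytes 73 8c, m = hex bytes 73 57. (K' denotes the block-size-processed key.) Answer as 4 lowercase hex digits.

02a1

Key hex bytes 73 8c is 2 bytes ≤ B = 6; zero-pad to 6 bytes: K' = 73 8c 00 00 00 00.
K' ⊕ ipad = 45 ba 36 36 36 36.
Inner input = 45 ba 36 36 36 36 ∥ 73 57.
Inner hash: sum = 69+186+54+54+54+54+115+87 = 673 → 02 a1.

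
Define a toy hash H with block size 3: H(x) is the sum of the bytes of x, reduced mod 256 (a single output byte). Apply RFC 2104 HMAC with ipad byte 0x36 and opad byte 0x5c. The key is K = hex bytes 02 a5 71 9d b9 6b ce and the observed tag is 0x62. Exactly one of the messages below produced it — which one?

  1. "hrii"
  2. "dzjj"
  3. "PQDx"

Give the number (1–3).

Key hex bytes 02 a5 71 9d b9 6b ce is 7 bytes > B = 3, so hash it first: H(key) = a7, then zero-pad to 3 bytes: K' = a7 00 00.
K' ⊕ ipad = 91 36 36; K' ⊕ opad = fb 5c 5c.
m1: inner = H(91 36 36 68 72 69 69) = a9; tag = H(fb 5c 5c a9) = 5c
m2: inner = H(91 36 36 64 7a 6a 6a) = af; tag = H(fb 5c 5c af) = 62 ← matches
m3: inner = H(91 36 36 50 51 44 78) = 5a; tag = H(fb 5c 5c 5a) = 0d

2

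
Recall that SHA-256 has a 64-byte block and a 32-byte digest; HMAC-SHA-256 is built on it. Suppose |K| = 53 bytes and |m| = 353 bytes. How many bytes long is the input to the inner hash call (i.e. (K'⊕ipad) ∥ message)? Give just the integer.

Key is 53 ≤ 64 bytes, zero-padded: |K'| = 64.
Inner input = (K'⊕ipad) ∥ m → 64 + 353 = 417 bytes.

417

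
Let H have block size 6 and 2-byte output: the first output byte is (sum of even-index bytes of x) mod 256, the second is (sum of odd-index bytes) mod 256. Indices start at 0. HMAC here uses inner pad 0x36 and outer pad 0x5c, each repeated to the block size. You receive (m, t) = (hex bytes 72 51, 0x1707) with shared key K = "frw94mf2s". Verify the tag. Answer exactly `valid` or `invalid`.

Key "frw94mf2s" = 66 72 77 39 34 6d 66 32 73 is 9 bytes > B = 6, so hash it first: H(key) = ea 4a, then zero-pad to 6 bytes: K' = ea 4a 00 00 00 00.
K' ⊕ ipad = dc 7c 36 36 36 36; K' ⊕ opad = b6 16 5c 5c 5c 5c.
Inner hash: even-index sum = 442 mod 256 = 186; odd-index sum = 313 mod 256 = 57 → ba 39.
Outer hash (recomputed tag): even-index sum = 552 mod 256 = 40; odd-index sum = 263 mod 256 = 7 → 28 07.
Recomputed tag = 2807; claimed = 1707 → mismatch.

invalid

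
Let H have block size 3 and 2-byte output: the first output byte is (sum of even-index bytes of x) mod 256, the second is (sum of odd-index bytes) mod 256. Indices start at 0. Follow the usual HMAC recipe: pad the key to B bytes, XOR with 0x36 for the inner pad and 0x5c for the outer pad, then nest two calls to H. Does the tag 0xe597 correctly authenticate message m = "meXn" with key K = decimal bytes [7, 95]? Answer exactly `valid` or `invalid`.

Key decimal bytes [7, 95] = 07 5f is 2 bytes ≤ B = 3; zero-pad to 3 bytes: K' = 07 5f 00.
K' ⊕ ipad = 31 69 36; K' ⊕ opad = 5b 03 5c.
Inner hash: even-index sum = 314 mod 256 = 58; odd-index sum = 302 mod 256 = 46 → 3a 2e.
Outer hash (recomputed tag): even-index sum = 229 mod 256 = 229; odd-index sum = 61 mod 256 = 61 → e5 3d.
Recomputed tag = e53d; claimed = e597 → mismatch.

invalid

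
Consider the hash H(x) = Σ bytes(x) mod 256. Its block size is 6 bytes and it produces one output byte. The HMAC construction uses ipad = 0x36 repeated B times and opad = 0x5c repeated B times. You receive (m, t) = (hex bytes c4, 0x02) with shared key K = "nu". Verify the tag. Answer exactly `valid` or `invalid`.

Key "nu" = 6e 75 is 2 bytes ≤ B = 6; zero-pad to 6 bytes: K' = 6e 75 00 00 00 00.
K' ⊕ ipad = 58 43 36 36 36 36; K' ⊕ opad = 32 29 5c 5c 5c 5c.
Inner hash: sum = 88+67+54+54+54+54+196 = 567; mod 256 = 55 → 37.
Outer hash (recomputed tag): sum = 50+41+92+92+92+92+55 = 514; mod 256 = 2 → 02.
Recomputed tag = 02; claimed = 02 → match.

valid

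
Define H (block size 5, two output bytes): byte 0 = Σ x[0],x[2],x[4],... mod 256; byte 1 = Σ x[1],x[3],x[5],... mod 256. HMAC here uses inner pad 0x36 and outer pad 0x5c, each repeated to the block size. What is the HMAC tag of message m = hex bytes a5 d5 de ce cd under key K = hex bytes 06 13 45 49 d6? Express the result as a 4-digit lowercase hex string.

Key hex bytes 06 13 45 49 d6 is exactly B = 5 bytes: K' = 06 13 45 49 d6.
K' ⊕ ipad = 30 25 73 7f e0.  K' ⊕ opad = 5a 4f 19 15 8a.
Inner input = (K'⊕ipad) ∥ m = 30 25 73 7f e0 ∥ a5 d5 de ce cd.
Inner hash: even-index sum = 806 mod 256 = 38; odd-index sum = 756 mod 256 = 244 → 26 f4.
Outer input = (K'⊕opad) ∥ inner = 5a 4f 19 15 8a ∥ 26 f4.
Outer hash (tag): even-index sum = 497 mod 256 = 241; odd-index sum = 138 mod 256 = 138 → f1 8a.

f18a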